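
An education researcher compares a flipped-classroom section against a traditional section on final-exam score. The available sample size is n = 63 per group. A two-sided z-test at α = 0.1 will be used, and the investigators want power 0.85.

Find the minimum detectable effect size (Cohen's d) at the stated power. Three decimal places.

d ≈ 0.478

Need Φ(δ − 1.645) = 0.85, so δ = 1.645 + 1.036 = 2.681.
(Lower-tail contribution to power is negligible for δ > 0.)
δ = d·√(n/2) ⇒ d = δ/√(n/2) = 2.681/√(63/2) = 0.4777.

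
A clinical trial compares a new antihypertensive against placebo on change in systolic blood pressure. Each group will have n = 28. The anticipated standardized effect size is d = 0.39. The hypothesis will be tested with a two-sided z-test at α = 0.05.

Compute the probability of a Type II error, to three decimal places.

β ≈ 0.691

Noncentrality parameter: δ = d·√(n/2) = 0.39 × √(28/2) = 1.4592
Two-sided α = 0.05 → critical value z_{0.025} = 1.960.
Power = Φ(δ − 1.960) + Φ(−δ − 1.960) = Φ(-0.501) + Φ(-3.419) = 0.3083 + 0.0003 = 0.3086.
Type II error: β = 1 − power = 1 − 0.3086 = 0.6914.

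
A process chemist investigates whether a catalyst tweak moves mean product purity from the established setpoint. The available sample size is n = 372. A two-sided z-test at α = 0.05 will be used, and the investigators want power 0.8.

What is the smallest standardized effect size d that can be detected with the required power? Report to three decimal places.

Required noncentrality: δ = z_{0.025} + z_{0.20} = 1.960 + 0.842 = 2.802.
(The second rejection-region term Φ(−δ − z_{α/2}) is negligible and dropped.)
δ = d·√n ⇒ d = δ/√n = 2.802/√372 = 0.1453.

d ≈ 0.145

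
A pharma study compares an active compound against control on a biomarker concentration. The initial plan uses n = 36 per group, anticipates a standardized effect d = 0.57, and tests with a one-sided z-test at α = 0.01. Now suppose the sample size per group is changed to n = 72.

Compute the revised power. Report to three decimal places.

Power ≈ 0.863

With n = 72 per group: δ = d·√(n/2) = 0.57 × √(72/2) = 3.4200. Critical value z_{0.01} = 2.326.
Revised power = Φ(δ − 2.326) = Φ(1.094) = 0.8629.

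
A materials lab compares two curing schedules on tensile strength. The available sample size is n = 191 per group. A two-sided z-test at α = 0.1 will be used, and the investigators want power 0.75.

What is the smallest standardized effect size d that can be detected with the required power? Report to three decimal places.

d ≈ 0.237

Required noncentrality: δ = z_{0.05} + z_{0.25} = 1.645 + 0.674 = 2.319.
(The second rejection-region term Φ(−δ − z_{α/2}) is negligible and dropped.)
δ = d·√(n/2) ⇒ d = δ/√(n/2) = 2.319/√(191/2) = 0.2373.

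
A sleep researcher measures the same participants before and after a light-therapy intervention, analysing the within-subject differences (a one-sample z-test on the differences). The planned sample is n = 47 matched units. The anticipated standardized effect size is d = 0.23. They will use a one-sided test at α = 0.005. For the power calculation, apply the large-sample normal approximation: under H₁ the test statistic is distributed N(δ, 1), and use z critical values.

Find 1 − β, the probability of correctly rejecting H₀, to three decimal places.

Noncentrality parameter: δ = d·√n = 0.23 × √47 = 1.5768
Critical value for a one-sided test at α = 0.005: z_α = 2.576.
Power = Φ(δ − 2.576) = Φ(-0.999) = 0.1589.

Power ≈ 0.159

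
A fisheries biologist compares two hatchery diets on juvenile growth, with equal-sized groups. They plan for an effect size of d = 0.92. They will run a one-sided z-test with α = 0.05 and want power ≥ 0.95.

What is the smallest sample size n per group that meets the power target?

Set Φ(δ − 1.645) = 0.95; then δ − 1.645 = Φ⁻¹(0.95) = 1.645, giving δ = 3.290.
δ = d·√(n/2) ⇒ n = 2(δ/d)² = 2 × (3.290 / 0.92)² = 25.57.
Round up to the next whole unit.

n = 26 per group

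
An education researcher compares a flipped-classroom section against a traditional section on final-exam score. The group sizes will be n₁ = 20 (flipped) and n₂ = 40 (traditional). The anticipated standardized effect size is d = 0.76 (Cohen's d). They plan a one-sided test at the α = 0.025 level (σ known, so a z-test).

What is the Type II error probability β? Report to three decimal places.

Noncentrality parameter: δ = d / √(1/n₁ + 1/n₂) = 0.76 / √(1/20 + 1/40) = 2.7751
Critical value for a one-sided test at α = 0.025: z_α = 1.960.
Power = P(Z > 1.960 − δ) = Φ(0.815) = 0.7925.
Type II error: β = 1 − power = 1 − 0.7925 = 0.2075.

β ≈ 0.207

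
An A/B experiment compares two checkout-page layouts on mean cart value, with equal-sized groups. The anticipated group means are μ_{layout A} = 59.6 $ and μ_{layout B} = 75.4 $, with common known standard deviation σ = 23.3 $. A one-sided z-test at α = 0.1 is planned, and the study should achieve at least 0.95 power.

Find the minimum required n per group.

n = 38 per group

Standardized effect: d = |μ_{layout A} − μ_{layout B}| / σ = |59.6 − 75.4| / 23.3 = 0.6781
Set Φ(δ − 1.282) = 0.95; then δ − 1.282 = Φ⁻¹(0.95) = 1.645, giving δ = 2.926.
δ = d·√(n/2) ⇒ n = 2(δ/d)² = 2 × (2.926 / 0.6781)² = 37.25.
Round up to the next whole unit.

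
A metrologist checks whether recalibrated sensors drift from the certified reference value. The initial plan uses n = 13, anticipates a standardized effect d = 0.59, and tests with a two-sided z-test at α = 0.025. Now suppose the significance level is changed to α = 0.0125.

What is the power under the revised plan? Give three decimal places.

δ = d·√n = 0.59 × √13 = 2.1273 (unchanged). New critical value: z_{0.0063} = 2.498.
Revised power = Φ(δ − 2.498) + Φ(−δ − 2.498) = Φ(-0.370) + Φ(-4.625) = 0.3555 + 0.0000 = 0.3555.

Power ≈ 0.356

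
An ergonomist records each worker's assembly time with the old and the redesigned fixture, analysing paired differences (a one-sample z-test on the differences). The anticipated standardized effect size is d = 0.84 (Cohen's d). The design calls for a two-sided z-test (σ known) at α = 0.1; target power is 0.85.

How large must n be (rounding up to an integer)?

For power 0.85 need Φ(δ − z_{0.05}) = 0.85, so δ = z_{0.05} + z_{0.15} = 1.645 + 1.036 = 2.681.
(The Φ(−δ − z_{α/2}) term is vanishingly small for δ > 0 and is dropped in the standard sample-size formula.)
δ = d·√n ⇒ n = (δ/d)² = (2.681 / 0.84)² = 10.19.
Round up to the next whole unit.

n = 11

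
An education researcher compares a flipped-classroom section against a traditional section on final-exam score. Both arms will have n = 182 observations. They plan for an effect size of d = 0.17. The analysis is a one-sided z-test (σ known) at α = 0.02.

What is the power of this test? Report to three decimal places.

Noncentrality parameter: δ = d·√(n/2) = 0.17 × √(182/2) = 1.6217
Critical value for a one-sided test at α = 0.02: z_α = 2.054.
Power = Φ(δ − 2.054) = Φ(-0.432) = 0.3329.

Power ≈ 0.333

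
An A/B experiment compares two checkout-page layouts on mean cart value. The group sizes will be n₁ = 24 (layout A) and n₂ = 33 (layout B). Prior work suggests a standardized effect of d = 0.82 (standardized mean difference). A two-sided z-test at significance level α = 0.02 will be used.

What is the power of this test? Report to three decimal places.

Power ≈ 0.767

Noncentrality parameter: δ = d / √(1/n₁ + 1/n₂) = 0.82 / √(1/24 + 1/33) = 3.0566
Critical value for a two-sided test at α = 0.02: z_{α/2} = 2.326.
Power = Φ(δ − 2.326) + Φ(−δ − 2.326) = Φ(0.730) + Φ(-5.383) = 0.7674 + 0.0000 = 0.7674.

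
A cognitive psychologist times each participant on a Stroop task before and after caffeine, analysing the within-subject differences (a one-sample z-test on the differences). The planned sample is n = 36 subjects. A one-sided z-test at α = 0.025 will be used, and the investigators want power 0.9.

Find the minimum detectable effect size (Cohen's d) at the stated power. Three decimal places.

Need Φ(δ − 1.960) = 0.9, so δ = 1.960 + 1.282 = 3.242.
δ = d·√n ⇒ d = δ/√n = 3.242/√36 = 0.5403.

d ≈ 0.540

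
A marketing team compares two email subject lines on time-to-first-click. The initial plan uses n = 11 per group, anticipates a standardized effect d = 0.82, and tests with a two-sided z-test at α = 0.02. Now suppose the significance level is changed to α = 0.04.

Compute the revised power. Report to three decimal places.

δ = d·√(n/2) = 0.82 × √(11/2) = 1.9231 (unchanged). New critical value: z_{0.02} = 2.054.
Revised power = Φ(δ − 2.054) + Φ(−δ − 2.054) = Φ(-0.131) + Φ(-3.977) = 0.4480 + 0.0000 = 0.4480.

Power ≈ 0.448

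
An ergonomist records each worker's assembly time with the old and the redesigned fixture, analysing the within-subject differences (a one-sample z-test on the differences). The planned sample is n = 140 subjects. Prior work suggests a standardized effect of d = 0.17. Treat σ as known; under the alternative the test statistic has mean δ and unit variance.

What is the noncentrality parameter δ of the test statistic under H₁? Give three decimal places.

δ ≈ 2.011

The noncentrality parameter scales effect size by the design's sample-size factor: δ = d·√n = 0.17 × √140 = 2.0115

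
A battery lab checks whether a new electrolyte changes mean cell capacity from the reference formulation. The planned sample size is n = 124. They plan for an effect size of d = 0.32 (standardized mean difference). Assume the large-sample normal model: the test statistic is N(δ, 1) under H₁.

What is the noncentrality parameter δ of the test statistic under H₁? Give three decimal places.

δ = d·√n = 0.32 × √124 = 3.5634

δ ≈ 3.563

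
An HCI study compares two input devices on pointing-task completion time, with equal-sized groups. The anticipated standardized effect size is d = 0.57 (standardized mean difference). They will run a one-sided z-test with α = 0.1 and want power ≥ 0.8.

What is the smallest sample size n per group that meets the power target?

n = 28 per group

Set Φ(δ − 1.282) = 0.8; then δ − 1.282 = Φ⁻¹(0.8) = 0.842, giving δ = 2.123.
δ = d·√(n/2) ⇒ n = 2(δ/d)² = 2 × (2.123 / 0.57)² = 27.75.
Rounding up, n = 28 per group.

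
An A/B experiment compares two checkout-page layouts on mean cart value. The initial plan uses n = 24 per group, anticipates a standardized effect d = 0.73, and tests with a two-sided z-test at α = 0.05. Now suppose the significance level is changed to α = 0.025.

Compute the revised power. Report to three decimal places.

Power ≈ 0.613

δ = d·√(n/2) = 0.73 × √(24/2) = 2.5288 (unchanged). New critical value: z_{0.0125} = 2.241.
Revised power = Φ(δ − 2.241) + Φ(−δ − 2.241) = Φ(0.287) + Φ(-4.770) = 0.6131 + 0.0000 = 0.6131.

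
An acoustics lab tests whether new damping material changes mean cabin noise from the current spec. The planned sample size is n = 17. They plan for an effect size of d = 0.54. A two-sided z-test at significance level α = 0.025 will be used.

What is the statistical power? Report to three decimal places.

Noncentrality parameter: δ = d·√n = 0.54 × √17 = 2.2265
Two-sided α = 0.025 → critical value z_{0.0125} = 2.241.
Power = Φ(δ − 2.241) + Φ(−δ − 2.241) = Φ(-0.015) + Φ(-4.468) = 0.4940 + 0.0000 = 0.4940.

Power ≈ 0.494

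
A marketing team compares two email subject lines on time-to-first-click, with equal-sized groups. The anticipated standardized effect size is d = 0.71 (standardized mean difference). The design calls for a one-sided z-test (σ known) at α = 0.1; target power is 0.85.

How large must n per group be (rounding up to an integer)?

For power 0.85 need Φ(δ − z_{0.1}) = 0.85, so δ = z_{0.1} + z_{0.15} = 1.282 + 1.036 = 2.318.
δ = d·√(n/2) ⇒ n = 2(δ/d)² = 2 × (2.318 / 0.71)² = 21.32.
Rounding up, n = 22 per group.

n = 22 per group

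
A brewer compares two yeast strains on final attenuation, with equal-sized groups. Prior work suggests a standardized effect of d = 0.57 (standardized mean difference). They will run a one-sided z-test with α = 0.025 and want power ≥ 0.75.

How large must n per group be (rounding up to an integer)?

n = 43 per group

Set Φ(δ − 1.960) = 0.75; then δ − 1.960 = Φ⁻¹(0.75) = 0.674, giving δ = 2.634.
δ = d·√(n/2) ⇒ n = 2(δ/d)² = 2 × (2.634 / 0.57)² = 42.72.
Rounding up, n = 43 per group.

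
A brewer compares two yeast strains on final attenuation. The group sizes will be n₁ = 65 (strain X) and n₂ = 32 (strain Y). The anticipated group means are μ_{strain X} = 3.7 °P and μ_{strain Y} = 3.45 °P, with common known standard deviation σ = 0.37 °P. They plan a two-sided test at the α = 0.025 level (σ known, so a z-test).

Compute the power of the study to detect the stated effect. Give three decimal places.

Power ≈ 0.813

Standardized effect: d = |μ_{strain X} − μ_{strain Y}| / σ = |3.7 − 3.45| / 0.37 = 0.6757
Noncentrality parameter: δ = d / √(1/n₁ + 1/n₂) = 0.6757 / √(1/65 + 1/32) = 3.1288
Critical value for a two-sided test at α = 0.025: z_{α/2} = 2.241.
Power = Φ(δ − 2.241) + Φ(−δ − 2.241) = Φ(0.887) + Φ(-5.370) = 0.8126 + 0.0000 = 0.8126.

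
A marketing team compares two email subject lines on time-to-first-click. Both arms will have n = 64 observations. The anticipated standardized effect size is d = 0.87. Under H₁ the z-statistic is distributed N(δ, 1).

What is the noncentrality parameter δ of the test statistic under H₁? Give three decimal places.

δ ≈ 4.921

δ = d·√(n/2) = 0.87 × √(64/2) = 4.9215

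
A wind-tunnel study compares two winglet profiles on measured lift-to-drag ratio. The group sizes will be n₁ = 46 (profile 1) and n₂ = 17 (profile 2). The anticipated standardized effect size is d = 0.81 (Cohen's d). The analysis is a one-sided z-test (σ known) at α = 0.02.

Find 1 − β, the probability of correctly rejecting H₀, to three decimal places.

Noncentrality parameter: δ = d / √(1/n₁ + 1/n₂) = 0.81 / √(1/46 + 1/17) = 2.8538
One-sided α = 0.02 → critical value z_{0.02} = 2.054.
Power = P(Z > 2.054 − δ) = Φ(0.800) = 0.7881.

Power ≈ 0.788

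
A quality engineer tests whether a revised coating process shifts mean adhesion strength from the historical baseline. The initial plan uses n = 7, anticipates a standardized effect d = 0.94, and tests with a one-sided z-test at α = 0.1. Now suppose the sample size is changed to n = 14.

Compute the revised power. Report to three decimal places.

With n = 14: δ = d·√n = 0.94 × √14 = 3.5172. Critical value z_{0.1} = 1.282.
Revised power = Φ(δ − 1.282) = Φ(2.236) = 0.9873.

Power ≈ 0.987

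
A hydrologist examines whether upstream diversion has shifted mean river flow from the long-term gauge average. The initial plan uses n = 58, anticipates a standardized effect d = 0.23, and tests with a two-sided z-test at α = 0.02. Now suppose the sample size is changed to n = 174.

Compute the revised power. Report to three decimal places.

With n = 174: δ = d·√n = 0.23 × √174 = 3.0339. Critical value z_{0.01} = 2.326.
Revised power = Φ(δ − 2.326) + Φ(−δ − 2.326) = Φ(0.708) + Φ(-5.360) = 0.7604 + 0.0000 = 0.7604.

Power ≈ 0.760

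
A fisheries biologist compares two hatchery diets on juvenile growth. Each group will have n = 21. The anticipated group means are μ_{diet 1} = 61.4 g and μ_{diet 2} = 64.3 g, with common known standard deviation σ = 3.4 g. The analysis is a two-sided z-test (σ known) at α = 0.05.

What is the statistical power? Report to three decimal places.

Standardized effect: d = |μ_{diet 1} − μ_{diet 2}| / σ = |61.4 − 64.3| / 3.4 = 0.8529
Noncentrality parameter: δ = d·√(n/2) = 0.8529 × √(21/2) = 2.7638
Critical value for a two-sided test at α = 0.05: z_{α/2} = 1.960.
Power = Φ(δ − 1.960) + Φ(−δ − 1.960) = Φ(0.804) + Φ(-4.724) = 0.7893 + 0.0000 = 0.7893.

Power ≈ 0.789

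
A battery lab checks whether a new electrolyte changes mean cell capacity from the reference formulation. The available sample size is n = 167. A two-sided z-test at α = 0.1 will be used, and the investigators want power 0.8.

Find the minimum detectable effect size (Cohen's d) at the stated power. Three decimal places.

d ≈ 0.192

Required noncentrality: δ = z_{0.05} + z_{0.20} = 1.645 + 0.842 = 2.486.
(Lower-tail contribution to power is negligible for δ > 0.)
δ = d·√n ⇒ d = δ/√n = 2.486/√167 = 0.1924.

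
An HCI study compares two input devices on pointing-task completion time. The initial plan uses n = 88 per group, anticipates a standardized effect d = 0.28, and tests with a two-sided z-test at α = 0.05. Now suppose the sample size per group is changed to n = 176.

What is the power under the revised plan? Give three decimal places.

With n = 176 per group: δ = d·√(n/2) = 0.28 × √(176/2) = 2.6266. Critical value z_{0.025} = 1.960.
Revised power = Φ(δ − 1.960) + Φ(−δ − 1.960) = Φ(0.667) + Φ(-4.587) = 0.7475 + 0.0000 = 0.7475.

Power ≈ 0.748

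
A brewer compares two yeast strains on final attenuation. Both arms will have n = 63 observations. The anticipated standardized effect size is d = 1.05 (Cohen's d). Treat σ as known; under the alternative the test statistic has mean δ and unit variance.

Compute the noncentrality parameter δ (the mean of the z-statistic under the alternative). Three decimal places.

δ ≈ 5.893

The noncentrality parameter scales effect size by the design's sample-size factor: δ = d·√(n/2) = 1.05 × √(63/2) = 5.8931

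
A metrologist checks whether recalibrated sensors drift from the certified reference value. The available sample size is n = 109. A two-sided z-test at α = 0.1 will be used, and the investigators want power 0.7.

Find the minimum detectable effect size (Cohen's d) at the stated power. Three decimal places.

Required noncentrality: δ = z_{0.05} + z_{0.30} = 1.645 + 0.524 = 2.169.
(The second rejection-region term Φ(−δ − z_{α/2}) is negligible and dropped.)
δ = d·√n ⇒ d = δ/√n = 2.169/√109 = 0.2078.

d ≈ 0.208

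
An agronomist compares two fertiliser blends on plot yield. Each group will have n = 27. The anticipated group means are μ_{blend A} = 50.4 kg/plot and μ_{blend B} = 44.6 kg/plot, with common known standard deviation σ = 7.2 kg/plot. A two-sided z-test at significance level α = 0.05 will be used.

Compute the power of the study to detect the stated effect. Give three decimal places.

Standardized effect: d = |μ_{blend A} − μ_{blend B}| / σ = |50.4 − 44.6| / 7.2 = 0.8056
Noncentrality parameter: λ = d·√(n/2) = 0.8056 × √(27/2) = 2.9598
Critical value for a two-sided test at α = 0.05: z_{α/2} = 1.960.
Power = Φ(λ − 1.960) + Φ(−λ − 1.960) = Φ(1.000) + Φ(-4.920) = 0.8413 + 0.0000 = 0.8413.

Power ≈ 0.841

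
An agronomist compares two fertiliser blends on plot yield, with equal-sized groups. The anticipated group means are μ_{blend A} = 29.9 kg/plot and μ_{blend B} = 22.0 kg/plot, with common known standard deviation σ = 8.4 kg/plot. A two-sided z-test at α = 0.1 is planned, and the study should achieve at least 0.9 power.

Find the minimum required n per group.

n = 20 per group

Standardized effect: d = |μ_{blend A} − μ_{blend B}| / σ = |29.9 − 22.0| / 8.4 = 0.9405
Set Φ(δ − 1.645) = 0.9; then δ − 1.645 = Φ⁻¹(0.9) = 1.282, giving δ = 2.926.
(For δ > 0 the lower-tail rejection region contributes negligibly to power, so the one-term inversion is standard.)
δ = d·√(n/2) ⇒ n = 2(δ/d)² = 2 × (2.926 / 0.9405)² = 19.36.
Rounding up, n = 20 per group.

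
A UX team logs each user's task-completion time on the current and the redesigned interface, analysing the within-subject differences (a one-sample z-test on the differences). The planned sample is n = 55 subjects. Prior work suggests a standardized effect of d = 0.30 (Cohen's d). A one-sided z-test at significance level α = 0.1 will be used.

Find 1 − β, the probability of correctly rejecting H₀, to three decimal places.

Noncentrality parameter: δ = d·√n = 0.30 × √55 = 2.2249
One-sided α = 0.1 → critical value z_{0.1} = 1.282.
Power = P(Z > 1.282 − δ) = Φ(0.943) = 0.8272.

Power ≈ 0.827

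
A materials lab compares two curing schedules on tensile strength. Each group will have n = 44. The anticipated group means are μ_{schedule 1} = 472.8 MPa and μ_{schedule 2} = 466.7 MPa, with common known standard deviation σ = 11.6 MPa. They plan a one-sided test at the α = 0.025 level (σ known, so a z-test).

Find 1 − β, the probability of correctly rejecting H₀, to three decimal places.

Power ≈ 0.694

Standardized effect: d = |μ_{schedule 1} − μ_{schedule 2}| / σ = |472.8 − 466.7| / 11.6 = 0.5259
Noncentrality parameter: δ = d·√(n/2) = 0.5259 × √(44/2) = 2.4665
Critical value for a one-sided test at α = 0.025: z_α = 1.960.
Power = Φ(δ − 1.960) = Φ(0.507) = 0.6938.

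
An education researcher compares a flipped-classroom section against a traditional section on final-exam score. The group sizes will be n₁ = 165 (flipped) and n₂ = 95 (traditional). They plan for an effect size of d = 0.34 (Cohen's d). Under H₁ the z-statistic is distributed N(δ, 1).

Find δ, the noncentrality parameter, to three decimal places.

The noncentrality parameter scales effect size by the design's sample-size factor: δ = d / √(1/n₁ + 1/n₂) = 0.34 / √(1/165 + 1/95) = 2.6400

δ ≈ 2.640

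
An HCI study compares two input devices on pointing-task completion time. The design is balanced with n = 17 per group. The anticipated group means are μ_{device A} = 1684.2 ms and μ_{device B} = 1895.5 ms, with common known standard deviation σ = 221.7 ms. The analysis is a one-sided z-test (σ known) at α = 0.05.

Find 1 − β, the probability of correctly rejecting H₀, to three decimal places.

Standardized effect: d = |μ_{device A} − μ_{device B}| / σ = |1684.2 − 1895.5| / 221.7 = 0.9531
Noncentrality parameter: δ = d·√(n/2) = 0.9531 × √(17/2) = 2.7787
One-sided α = 0.05 → critical value z_{0.05} = 1.645.
Power = P(Z > 1.645 − δ) = Φ(1.134) = 0.8716.

Power ≈ 0.872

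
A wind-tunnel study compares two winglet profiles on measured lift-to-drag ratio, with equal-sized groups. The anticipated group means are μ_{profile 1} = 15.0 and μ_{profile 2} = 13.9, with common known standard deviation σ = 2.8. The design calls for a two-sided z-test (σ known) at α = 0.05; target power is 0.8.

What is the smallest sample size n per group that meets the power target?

Standardized effect: d = |μ_{profile 1} − μ_{profile 2}| / σ = |15.0 − 13.9| / 2.8 = 0.3929
Set Φ(δ − 1.960) = 0.8; then δ − 1.960 = Φ⁻¹(0.8) = 0.842, giving δ = 2.802.
(For δ > 0 the lower-tail rejection region contributes negligibly to power, so the one-term inversion is standard.)
δ = d·√(n/2) ⇒ n = 2(δ/d)² = 2 × (2.802 / 0.3929)² = 101.71.
Rounding up, n = 102 per group.

n = 102 per group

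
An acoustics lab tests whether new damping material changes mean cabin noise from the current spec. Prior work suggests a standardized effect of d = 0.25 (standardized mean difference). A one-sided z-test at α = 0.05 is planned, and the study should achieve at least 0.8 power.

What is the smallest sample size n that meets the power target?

n = 99

Set Φ(δ − 1.645) = 0.8; then δ − 1.645 = Φ⁻¹(0.8) = 0.842, giving δ = 2.486.
δ = d·√n ⇒ n = (δ/d)² = (2.486 / 0.25)² = 98.92.
Rounding up, n = 99.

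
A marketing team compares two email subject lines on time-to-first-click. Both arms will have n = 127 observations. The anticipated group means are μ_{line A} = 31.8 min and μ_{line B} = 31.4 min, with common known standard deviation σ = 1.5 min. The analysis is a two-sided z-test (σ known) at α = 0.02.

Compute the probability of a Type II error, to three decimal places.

β ≈ 0.580

Standardized effect: d = |μ_{line A} − μ_{line B}| / σ = |31.8 − 31.4| / 1.5 = 0.2667
Noncentrality parameter: δ = d·√(n/2) = 0.2667 × √(127/2) = 2.1250
Critical value for a two-sided test at α = 0.02: z_{α/2} = 2.326.
Power = Φ(δ − 2.326) + Φ(−δ − 2.326) = Φ(-0.201) + Φ(-4.451) = 0.4202 + 0.0000 = 0.4202.
Type II error: β = 1 − power = 1 − 0.4202 = 0.5798.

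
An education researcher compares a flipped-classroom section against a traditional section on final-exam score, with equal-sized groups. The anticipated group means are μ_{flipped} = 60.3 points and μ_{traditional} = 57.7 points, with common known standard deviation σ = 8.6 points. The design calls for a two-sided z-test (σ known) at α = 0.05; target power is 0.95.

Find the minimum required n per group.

n = 285 per group

Standardized effect: d = |μ_{flipped} − μ_{traditional}| / σ = |60.3 − 57.7| / 8.6 = 0.3023
Set Φ(δ − 1.960) = 0.95; then δ − 1.960 = Φ⁻¹(0.95) = 1.645, giving δ = 3.605.
(Ignoring the negligible lower-tail rejection probability gives the usual closed-form inversion.)
δ = d·√(n/2) ⇒ n = 2(δ/d)² = 2 × (3.605 / 0.3023)² = 284.35.
Rounding up, n = 285 per group.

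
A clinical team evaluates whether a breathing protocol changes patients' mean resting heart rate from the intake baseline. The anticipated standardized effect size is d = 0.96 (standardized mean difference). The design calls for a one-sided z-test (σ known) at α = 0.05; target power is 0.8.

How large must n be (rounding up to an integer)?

n = 7

Set Φ(δ − 1.645) = 0.8; then δ − 1.645 = Φ⁻¹(0.8) = 0.842, giving δ = 2.486.
δ = d·√n ⇒ n = (δ/d)² = (2.486 / 0.96)² = 6.71.
Rounding up, n = 7.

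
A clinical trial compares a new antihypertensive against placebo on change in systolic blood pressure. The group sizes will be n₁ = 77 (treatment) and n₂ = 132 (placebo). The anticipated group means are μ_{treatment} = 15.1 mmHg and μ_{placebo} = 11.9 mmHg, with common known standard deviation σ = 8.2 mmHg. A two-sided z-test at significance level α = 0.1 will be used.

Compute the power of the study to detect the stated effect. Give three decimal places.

Standardized effect: d = |μ_{treatment} − μ_{placebo}| / σ = |15.1 − 11.9| / 8.2 = 0.3902
Noncentrality parameter: δ = d / √(1/n₁ + 1/n₂) = 0.3902 / √(1/77 + 1/132) = 2.7214
Two-sided α = 0.1 → critical value z_{0.05} = 1.645.
Power = Φ(δ − 1.645) + Φ(−δ − 1.645) = Φ(1.077) + Φ(-4.366) = 0.8592 + 0.0000 = 0.8592.

Power ≈ 0.859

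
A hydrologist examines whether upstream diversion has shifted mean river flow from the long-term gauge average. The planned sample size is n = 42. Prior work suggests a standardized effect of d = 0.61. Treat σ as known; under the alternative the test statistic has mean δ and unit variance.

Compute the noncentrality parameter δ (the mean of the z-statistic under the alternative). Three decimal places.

δ ≈ 3.953

The noncentrality parameter scales effect size by the design's sample-size factor: δ = d·√n = 0.61 × √42 = 3.9533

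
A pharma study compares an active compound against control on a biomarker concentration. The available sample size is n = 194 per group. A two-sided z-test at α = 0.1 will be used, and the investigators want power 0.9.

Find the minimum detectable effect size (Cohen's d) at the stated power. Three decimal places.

d ≈ 0.297

Required noncentrality: δ = z_{0.05} + z_{0.10} = 1.645 + 1.282 = 2.926.
(The second rejection-region term Φ(−δ − z_{α/2}) is negligible and dropped.)
δ = d·√(n/2) ⇒ d = δ/√(n/2) = 2.926/√(194/2) = 0.2971.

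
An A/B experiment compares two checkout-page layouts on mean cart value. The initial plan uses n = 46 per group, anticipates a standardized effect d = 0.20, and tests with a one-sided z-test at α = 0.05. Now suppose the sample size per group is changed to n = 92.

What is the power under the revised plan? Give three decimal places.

With n = 92 per group: δ = d·√(n/2) = 0.20 × √(92/2) = 1.3565. Critical value z_{0.05} = 1.645.
Revised power = Φ(δ − 1.645) = Φ(-0.288) = 0.3865.

Power ≈ 0.387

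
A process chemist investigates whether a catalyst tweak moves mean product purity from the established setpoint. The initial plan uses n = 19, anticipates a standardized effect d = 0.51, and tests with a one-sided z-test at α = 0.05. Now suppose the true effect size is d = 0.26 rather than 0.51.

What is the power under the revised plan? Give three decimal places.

Power ≈ 0.304

With d = 0.26: δ = d·√n = 0.26 × √19 = 1.1333. Critical value z_{0.05} = 1.645.
Revised power = P(Z > 1.645 − δ) = Φ(-0.512) = 0.3045.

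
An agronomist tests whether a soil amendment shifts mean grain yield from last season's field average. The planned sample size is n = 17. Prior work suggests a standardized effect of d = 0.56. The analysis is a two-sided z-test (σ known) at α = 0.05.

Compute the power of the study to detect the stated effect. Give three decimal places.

Power ≈ 0.636

Noncentrality parameter: δ = d·√n = 0.56 × √17 = 2.3089
Two-sided α = 0.05 → critical value z_{0.025} = 1.960.
Power = Φ(δ − 1.960) + Φ(−δ − 1.960) = Φ(0.349) + Φ(-4.269) = 0.6364 + 0.0000 = 0.6365.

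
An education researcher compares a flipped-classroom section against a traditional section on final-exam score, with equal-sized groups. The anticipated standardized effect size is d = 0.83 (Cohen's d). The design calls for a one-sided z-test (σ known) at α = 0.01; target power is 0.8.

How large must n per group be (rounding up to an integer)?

n = 30 per group

For power 0.8 need Φ(δ − z_{0.01}) = 0.8, so δ = z_{0.01} + z_{0.20} = 2.326 + 0.842 = 3.168.
δ = d·√(n/2) ⇒ n = 2(δ/d)² = 2 × (3.168 / 0.83)² = 29.14.
Round up to the next whole unit.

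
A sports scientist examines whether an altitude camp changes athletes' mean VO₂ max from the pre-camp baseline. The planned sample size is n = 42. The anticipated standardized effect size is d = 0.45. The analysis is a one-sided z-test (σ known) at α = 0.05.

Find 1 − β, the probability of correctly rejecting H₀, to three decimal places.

Power ≈ 0.898

Noncentrality parameter: δ = d·√n = 0.45 × √42 = 2.9163
Critical value for a one-sided test at α = 0.05: z_α = 1.645.
Power = Φ(δ − 1.645) = Φ(1.271) = 0.8982.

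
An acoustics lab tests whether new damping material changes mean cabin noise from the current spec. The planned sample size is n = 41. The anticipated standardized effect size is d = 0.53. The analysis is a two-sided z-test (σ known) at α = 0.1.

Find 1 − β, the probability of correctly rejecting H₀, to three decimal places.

Noncentrality parameter: δ = d·√n = 0.53 × √41 = 3.3937
Critical value for a two-sided test at α = 0.1: z_{α/2} = 1.645.
Power = Φ(δ − 1.645) + Φ(−δ − 1.645) = Φ(1.749) + Φ(-5.039) = 0.9598 + 0.0000 = 0.9598.

Power ≈ 0.960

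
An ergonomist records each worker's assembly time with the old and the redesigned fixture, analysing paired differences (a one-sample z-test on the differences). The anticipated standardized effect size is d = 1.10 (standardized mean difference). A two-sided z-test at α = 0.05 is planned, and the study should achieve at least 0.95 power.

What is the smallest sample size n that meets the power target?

n = 11

Set Φ(δ − 1.960) = 0.95; then δ − 1.960 = Φ⁻¹(0.95) = 1.645, giving δ = 3.605.
(Ignoring the negligible lower-tail rejection probability gives the usual closed-form inversion.)
δ = d·√n ⇒ n = (δ/d)² = (3.605 / 1.10)² = 10.74.
Rounding up, n = 11.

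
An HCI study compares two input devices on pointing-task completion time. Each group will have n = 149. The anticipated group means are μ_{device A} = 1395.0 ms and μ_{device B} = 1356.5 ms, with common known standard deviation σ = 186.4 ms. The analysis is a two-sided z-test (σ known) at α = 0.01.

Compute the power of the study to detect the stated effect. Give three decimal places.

Power ≈ 0.214

Standardized effect: d = |μ_{device A} − μ_{device B}| / σ = |1395.0 − 1356.5| / 186.4 = 0.2065
Noncentrality parameter: δ = d·√(n/2) = 0.2065 × √(149/2) = 1.7828
Critical value for a two-sided test at α = 0.01: z_{α/2} = 2.576.
Power = Φ(δ − 2.576) + Φ(−δ − 2.576) = Φ(-0.793) + Φ(-4.359) = 0.2139 + 0.0000 = 0.2139.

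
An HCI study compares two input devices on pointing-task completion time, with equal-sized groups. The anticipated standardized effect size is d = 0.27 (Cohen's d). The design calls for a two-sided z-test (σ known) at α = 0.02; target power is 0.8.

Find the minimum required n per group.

For power 0.8 need Φ(δ − z_{0.01}) = 0.8, so δ = z_{0.01} + z_{0.20} = 2.326 + 0.842 = 3.168.
(For δ > 0 the lower-tail rejection region contributes negligibly to power, so the one-term inversion is standard.)
δ = d·√(n/2) ⇒ n = 2(δ/d)² = 2 × (3.168 / 0.27)² = 275.34.
Round up to the next whole unit.

n = 276 per group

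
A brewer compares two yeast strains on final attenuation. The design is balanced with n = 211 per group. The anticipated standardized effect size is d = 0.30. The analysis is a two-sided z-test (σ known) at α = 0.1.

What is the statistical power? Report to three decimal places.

Noncentrality parameter: δ = d·√(n/2) = 0.30 × √(211/2) = 3.0814
Two-sided α = 0.1 → critical value z_{0.05} = 1.645.
Power = Φ(δ − 1.645) + Φ(−δ − 1.645) = Φ(1.437) + Φ(-4.726) = 0.9246 + 0.0000 = 0.9246.

Power ≈ 0.925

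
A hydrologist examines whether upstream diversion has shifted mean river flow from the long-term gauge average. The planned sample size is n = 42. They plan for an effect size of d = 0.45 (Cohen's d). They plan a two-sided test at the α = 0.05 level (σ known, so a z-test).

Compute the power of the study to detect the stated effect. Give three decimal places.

Power ≈ 0.831

Noncentrality parameter: δ = d·√n = 0.45 × √42 = 2.9163
Critical value for a two-sided test at α = 0.05: z_{α/2} = 1.960.
Power = Φ(δ − 1.960) + Φ(−δ − 1.960) = Φ(0.956) + Φ(-4.876) = 0.8306 + 0.0000 = 0.8306.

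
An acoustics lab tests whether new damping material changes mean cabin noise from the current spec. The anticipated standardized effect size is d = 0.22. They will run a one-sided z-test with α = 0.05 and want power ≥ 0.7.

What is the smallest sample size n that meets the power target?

Set Φ(δ − 1.645) = 0.7; then δ − 1.645 = Φ⁻¹(0.7) = 0.524, giving δ = 2.169.
δ = d·√n ⇒ n = (δ/d)² = (2.169 / 0.22)² = 97.22.
Round up to the next whole unit.

n = 98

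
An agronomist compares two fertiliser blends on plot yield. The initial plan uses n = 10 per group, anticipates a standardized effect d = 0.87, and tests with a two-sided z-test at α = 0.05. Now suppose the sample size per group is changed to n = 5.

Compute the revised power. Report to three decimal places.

Power ≈ 0.280

With n = 5 per group: δ = d·√(n/2) = 0.87 × √(5/2) = 1.3756. Critical value z_{0.025} = 1.960.
Revised power = Φ(δ − 1.960) + Φ(−δ − 1.960) = Φ(-0.584) + Φ(-3.336) = 0.2795 + 0.0004 = 0.2799.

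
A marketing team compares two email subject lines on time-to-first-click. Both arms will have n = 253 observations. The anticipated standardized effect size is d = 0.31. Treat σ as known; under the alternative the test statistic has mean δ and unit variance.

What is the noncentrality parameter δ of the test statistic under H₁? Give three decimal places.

δ ≈ 3.487

δ = d·√(n/2) = 0.31 × √(253/2) = 3.4866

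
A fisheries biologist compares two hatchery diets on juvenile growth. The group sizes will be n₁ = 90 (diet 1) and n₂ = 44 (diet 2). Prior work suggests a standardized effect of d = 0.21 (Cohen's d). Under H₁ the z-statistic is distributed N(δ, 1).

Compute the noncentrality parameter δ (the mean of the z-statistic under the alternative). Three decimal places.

δ = d / √(1/n₁ + 1/n₂) = 0.21 / √(1/90 + 1/44) = 1.1416

δ ≈ 1.142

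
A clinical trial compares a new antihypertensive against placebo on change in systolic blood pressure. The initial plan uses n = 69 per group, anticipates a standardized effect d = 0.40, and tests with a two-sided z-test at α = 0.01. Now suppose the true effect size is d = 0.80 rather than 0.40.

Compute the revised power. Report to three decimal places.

Power ≈ 0.983

With d = 0.80: δ = d·√(n/2) = 0.80 × √(69/2) = 4.6989. Critical value z_{0.005} = 2.576.
Revised power = Φ(δ − 2.576) + Φ(−δ − 2.576) = Φ(2.123) + Φ(-7.275) = 0.9831 + 0.0000 = 0.9831.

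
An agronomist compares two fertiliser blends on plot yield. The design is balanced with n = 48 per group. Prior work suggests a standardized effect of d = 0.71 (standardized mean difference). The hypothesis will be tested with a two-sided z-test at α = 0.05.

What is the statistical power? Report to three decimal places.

Power ≈ 0.936

Noncentrality parameter: δ = d·√(n/2) = 0.71 × √(48/2) = 3.4783
Critical value for a two-sided test at α = 0.05: z_{α/2} = 1.960.
Power = Φ(δ − 1.960) + Φ(−δ − 1.960) = Φ(1.518) + Φ(-5.438) = 0.9355 + 0.0000 = 0.9355.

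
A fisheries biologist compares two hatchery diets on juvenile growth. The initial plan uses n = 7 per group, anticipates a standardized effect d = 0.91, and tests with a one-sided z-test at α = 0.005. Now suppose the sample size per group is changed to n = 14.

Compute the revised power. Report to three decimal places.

With n = 14 per group: δ = d·√(n/2) = 0.91 × √(14/2) = 2.4076. Critical value z_{0.005} = 2.576.
Revised power = P(Z > 2.576 − δ) = Φ(-0.168) = 0.4332.

Power ≈ 0.433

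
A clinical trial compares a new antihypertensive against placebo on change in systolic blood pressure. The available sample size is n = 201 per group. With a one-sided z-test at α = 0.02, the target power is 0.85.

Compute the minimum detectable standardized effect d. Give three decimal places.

Need Φ(δ − 2.054) = 0.85, so δ = 2.054 + 1.036 = 3.090.
δ = d·√(n/2) ⇒ d = δ/√(n/2) = 3.090/√(201/2) = 0.3082.

d ≈ 0.308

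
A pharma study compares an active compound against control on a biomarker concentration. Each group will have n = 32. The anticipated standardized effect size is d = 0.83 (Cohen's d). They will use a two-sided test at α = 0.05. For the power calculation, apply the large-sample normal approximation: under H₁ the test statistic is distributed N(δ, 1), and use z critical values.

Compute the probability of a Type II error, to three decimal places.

Noncentrality parameter: δ = d·√(n/2) = 0.83 × √(32/2) = 3.3200
Two-sided α = 0.05 → critical value z_{0.025} = 1.960.
Power = Φ(δ − 1.960) + Φ(−δ − 1.960) = Φ(1.360) + Φ(-5.280) = 0.9131 + 0.0000 = 0.9131.
Type II error: β = 1 − power = 1 − 0.9131 = 0.0869.

β ≈ 0.087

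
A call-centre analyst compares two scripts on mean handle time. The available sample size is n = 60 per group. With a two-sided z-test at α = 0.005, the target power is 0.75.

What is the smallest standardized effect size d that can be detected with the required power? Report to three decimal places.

Required noncentrality: δ = z_{0.0025} + z_{0.25} = 2.807 + 0.674 = 3.482.
(The second rejection-region term Φ(−δ − z_{α/2}) is negligible and dropped.)
δ = d·√(n/2) ⇒ d = δ/√(n/2) = 3.482/√(60/2) = 0.6356.

d ≈ 0.636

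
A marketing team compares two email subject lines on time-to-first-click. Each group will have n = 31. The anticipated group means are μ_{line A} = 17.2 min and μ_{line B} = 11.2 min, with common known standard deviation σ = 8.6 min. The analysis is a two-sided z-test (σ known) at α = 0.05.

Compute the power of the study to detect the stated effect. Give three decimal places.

Standardized effect: d = |μ_{line A} − μ_{line B}| / σ = |17.2 − 11.2| / 8.6 = 0.6977
Noncentrality parameter: δ = d·√(n/2) = 0.6977 × √(31/2) = 2.7467
Critical value for a two-sided test at α = 0.05: z_{α/2} = 1.960.
Power = Φ(δ − 1.960) + Φ(−δ − 1.960) = Φ(0.787) + Φ(-4.707) = 0.7843 + 0.0000 = 0.7843.

Power ≈ 0.784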